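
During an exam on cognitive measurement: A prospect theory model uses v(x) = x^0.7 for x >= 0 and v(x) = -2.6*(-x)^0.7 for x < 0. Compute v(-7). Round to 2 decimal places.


Since x = -7 < 0, use v(x) = -lambda*(-x)^alpha
(-x) = 7
7^0.7 = 3.9045
v(-7) = -2.6 * 3.9045
= -10.15


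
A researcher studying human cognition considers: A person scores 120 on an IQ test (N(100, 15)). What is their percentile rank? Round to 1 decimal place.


z = (IQ - mean) / SD
z = (120 - 100) / 15 = 1.3333
Percentile = Phi(1.3333) * 100
Phi(1.3333) = 0.908783
= 90.9


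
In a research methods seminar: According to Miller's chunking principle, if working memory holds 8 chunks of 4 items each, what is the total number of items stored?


Total items = chunks * items_per_chunk
= 8 * 4
= 32


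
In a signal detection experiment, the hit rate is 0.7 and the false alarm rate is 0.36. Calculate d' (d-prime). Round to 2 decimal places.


d' = z(HR) - z(FAR)
z(0.7) = 0.5244
z(0.36) = -0.3585
d' = 0.5244 - -0.3585
= 0.88


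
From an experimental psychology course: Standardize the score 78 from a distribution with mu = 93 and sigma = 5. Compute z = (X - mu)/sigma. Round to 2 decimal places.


z = (X - mu) / sigma
= (78 - 93) / 5
= -15 / 5
= -3.00


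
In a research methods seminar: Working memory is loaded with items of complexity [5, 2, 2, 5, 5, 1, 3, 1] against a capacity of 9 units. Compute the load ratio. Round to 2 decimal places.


Total complexity = 5 + 2 + 2 + 5 + 5 + 1 + 3 + 1 = 24
Load = total / capacity = 24 / 9
= 2.67


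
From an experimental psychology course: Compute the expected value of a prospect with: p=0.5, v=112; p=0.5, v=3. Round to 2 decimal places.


EU = sum(p_i * v_i)
0.5 * 112 = 56.0
0.5 * 3 = 1.5
EU = 56.0 + 1.5
= 57.50


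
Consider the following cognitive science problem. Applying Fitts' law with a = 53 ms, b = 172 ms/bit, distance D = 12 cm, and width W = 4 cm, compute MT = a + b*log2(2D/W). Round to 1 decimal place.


MT = 53 + 172 * log2(2*12/4)
2D/W = 6.0
log2(6.0) = 2.585
MT = 53 + 172 * 2.585
= 497.6 ms


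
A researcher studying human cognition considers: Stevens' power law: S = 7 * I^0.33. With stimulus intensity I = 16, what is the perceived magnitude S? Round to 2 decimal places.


S = 7 * 16^0.33
16^0.33 = 2.4967
S = 7 * 2.4967
= 17.48


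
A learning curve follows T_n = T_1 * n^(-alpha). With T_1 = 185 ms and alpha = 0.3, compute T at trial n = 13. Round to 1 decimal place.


T_n = 185 * 13^(-0.3)
13^(-0.3) = 0.463252
T_n = 185 * 0.463252
= 85.7 ms


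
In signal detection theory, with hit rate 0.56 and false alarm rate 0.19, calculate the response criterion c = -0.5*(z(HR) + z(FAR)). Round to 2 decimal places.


c = -0.5 * (z(HR) + z(FAR))
z(0.56) = 0.151
z(0.19) = -0.8779
c = -0.5 * (0.151 + -0.8779)
= -0.5 * -0.7269
= 0.36


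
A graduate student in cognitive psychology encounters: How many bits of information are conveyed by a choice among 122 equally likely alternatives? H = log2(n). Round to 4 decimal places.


H = log2(n)
H = log2(122)
= 6.9307


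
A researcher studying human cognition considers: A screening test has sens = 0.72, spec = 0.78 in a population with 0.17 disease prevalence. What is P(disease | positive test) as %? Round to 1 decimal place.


PPV = (sens * prev) / (sens * prev + (1-spec) * (1-prev))
Numerator = 0.72 * 0.17 = 0.1224
P(positive and no disease) = (1 - spec) * (1 - prev) = (1 - 0.78) * (1 - 0.17) = 0.1826
Denominator = 0.1224 + 0.1826 = 0.305
PPV = 0.1224 / 0.305 = 0.401311
As percentage = 40.1


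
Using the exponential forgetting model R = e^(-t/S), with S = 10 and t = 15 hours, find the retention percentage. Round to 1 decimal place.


R = e^(-t/S)
-t/S = -15/10 = -1.5
R = e^(-1.5) = 0.22313
Percentage = 0.22313 * 100
= 22.3


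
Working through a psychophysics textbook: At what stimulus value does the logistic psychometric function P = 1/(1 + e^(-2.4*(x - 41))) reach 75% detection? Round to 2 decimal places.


At P = 0.75: 0.75 = 1/(1 + e^(-k*(x-x0)))
Solving: e^(-k*(x-x0)) = 1/3
x = x0 + ln(3)/k
ln(3) = 1.0986
x = 41 + 1.0986/2.4
= 41 + 0.4578
= 41.46


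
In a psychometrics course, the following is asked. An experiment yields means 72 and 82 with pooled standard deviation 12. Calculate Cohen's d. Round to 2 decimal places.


Cohen's d = (M1 - M2) / S_pooled
= (72 - 82) / 12
= -10 / 12
= -0.83


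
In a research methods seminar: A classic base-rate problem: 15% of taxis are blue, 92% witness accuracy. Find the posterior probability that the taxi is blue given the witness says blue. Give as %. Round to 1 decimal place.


P(blue | says blue) = P(says blue | blue)*P(blue) / [P(says blue | blue)*P(blue) + P(says blue | not blue)*P(not blue)]
Numerator = 0.92 * 0.15 = 0.138
False identification = 0.08 * 0.85 = 0.068
P = 0.138 / (0.138 + 0.068)
= 0.138 / 0.206
As percentage = 67.0


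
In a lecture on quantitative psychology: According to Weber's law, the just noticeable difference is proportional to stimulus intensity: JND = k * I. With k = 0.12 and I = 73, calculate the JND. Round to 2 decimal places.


JND = k * I
JND = 0.12 * 73
= 8.76


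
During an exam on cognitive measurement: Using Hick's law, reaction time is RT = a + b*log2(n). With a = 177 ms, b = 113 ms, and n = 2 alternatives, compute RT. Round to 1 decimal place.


RT = 177 + 113 * log2(2)
log2(2) = 1.0
RT = 177 + 113 * 1.0
= 177 + 113.0
= 290.0 ms


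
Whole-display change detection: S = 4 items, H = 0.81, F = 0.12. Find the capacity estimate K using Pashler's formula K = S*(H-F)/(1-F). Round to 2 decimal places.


K = S * (H - F) / (1 - F)
H - F = 0.69
1 - F = 0.88
K = 4 * 0.69 / 0.88
= 3.14


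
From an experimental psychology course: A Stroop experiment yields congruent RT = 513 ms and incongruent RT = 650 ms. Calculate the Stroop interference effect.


Stroop effect = RT(incongruent) - RT(congruent)
= 650 - 513
= 137 ms


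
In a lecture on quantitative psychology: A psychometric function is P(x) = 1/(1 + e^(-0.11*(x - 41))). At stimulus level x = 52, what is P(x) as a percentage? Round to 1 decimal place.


P(x) = 1/(1 + e^(-0.11*(52 - 41)))
Exponent = -0.11 * 11 = -1.21
e^(-1.21) = 0.298197
P = 1/(1 + 0.298197) = 0.770299
Percentage = 77.0


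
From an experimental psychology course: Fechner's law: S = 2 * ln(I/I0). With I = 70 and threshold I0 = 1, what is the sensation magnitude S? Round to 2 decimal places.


S = 2 * ln(70/1)
I/I0 = 70.0
ln(70.0) = 4.2485
S = 2 * 4.2485
= 8.50


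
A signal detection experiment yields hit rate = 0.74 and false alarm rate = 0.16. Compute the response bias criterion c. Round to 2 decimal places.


c = -0.5 * (z(HR) + z(FAR))
z(0.74) = 0.6433
z(0.16) = -0.9945
c = -0.5 * (0.6433 + -0.9945)
= -0.5 * -0.3512
= 0.18


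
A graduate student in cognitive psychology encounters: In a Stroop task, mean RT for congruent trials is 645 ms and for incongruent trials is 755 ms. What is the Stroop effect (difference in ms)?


Stroop effect = RT(incongruent) - RT(congruent)
= 755 - 645
= 110 ms


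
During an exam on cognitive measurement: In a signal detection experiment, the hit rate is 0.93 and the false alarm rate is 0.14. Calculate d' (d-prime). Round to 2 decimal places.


d' = z(HR) - z(FAR)
z(0.93) = 1.4758
z(0.14) = -1.0803
d' = 1.4758 - -1.0803
= 2.56


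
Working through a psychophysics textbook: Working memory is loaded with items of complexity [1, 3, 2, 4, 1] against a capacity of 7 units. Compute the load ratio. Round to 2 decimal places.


Total complexity = 1 + 3 + 2 + 4 + 1 = 11
Load = total / capacity = 11 / 7
= 1.57


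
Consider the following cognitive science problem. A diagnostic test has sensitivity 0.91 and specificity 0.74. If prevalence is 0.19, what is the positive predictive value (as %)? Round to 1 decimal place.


PPV = (sens * prev) / (sens * prev + (1-spec) * (1-prev))
Numerator = 0.91 * 0.19 = 0.1729
P(positive and no disease) = (1 - spec) * (1 - prev) = (1 - 0.74) * (1 - 0.19) = 0.2106
Denominator = 0.1729 + 0.2106 = 0.3835
PPV = 0.1729 / 0.3835 = 0.450847
As percentage = 45.1


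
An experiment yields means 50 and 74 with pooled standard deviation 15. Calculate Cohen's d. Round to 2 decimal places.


Cohen's d = (M1 - M2) / S_pooled
= (50 - 74) / 15
= -24 / 15
= -1.60


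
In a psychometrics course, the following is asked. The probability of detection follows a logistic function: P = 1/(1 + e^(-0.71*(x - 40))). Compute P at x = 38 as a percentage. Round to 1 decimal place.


P(x) = 1/(1 + e^(-0.71*(38 - 40)))
Exponent = -0.71 * -2 = 1.42
e^(1.42) = 4.13712
P = 1/(1 + 4.13712) = 0.194662
Percentage = 19.5


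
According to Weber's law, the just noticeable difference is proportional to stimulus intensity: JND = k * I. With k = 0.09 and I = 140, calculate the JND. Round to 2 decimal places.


JND = k * I
JND = 0.09 * 140
= 12.60


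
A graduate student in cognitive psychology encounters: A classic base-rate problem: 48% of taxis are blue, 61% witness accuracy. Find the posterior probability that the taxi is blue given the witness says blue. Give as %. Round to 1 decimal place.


P(blue | says blue) = P(says blue | blue)*P(blue) / [P(says blue | blue)*P(blue) + P(says blue | not blue)*P(not blue)]
Numerator = 0.61 * 0.48 = 0.2928
False identification = 0.39 * 0.52 = 0.2028
P = 0.2928 / (0.2928 + 0.2028)
= 0.2928 / 0.4956
As percentage = 59.1


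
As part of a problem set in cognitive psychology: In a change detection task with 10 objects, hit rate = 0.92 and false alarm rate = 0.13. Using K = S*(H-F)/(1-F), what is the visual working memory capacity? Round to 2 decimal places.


K = S * (H - F) / (1 - F)
H - F = 0.79
1 - F = 0.87
K = 10 * 0.79 / 0.87
= 9.08


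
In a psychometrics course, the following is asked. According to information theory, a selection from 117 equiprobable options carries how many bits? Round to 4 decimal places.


H = log2(n)
H = log2(117)
= 6.8704


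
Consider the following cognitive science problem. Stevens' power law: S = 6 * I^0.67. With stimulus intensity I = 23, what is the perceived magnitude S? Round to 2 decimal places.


S = 6 * 23^0.67
23^0.67 = 8.1726
S = 6 * 8.1726
= 49.04


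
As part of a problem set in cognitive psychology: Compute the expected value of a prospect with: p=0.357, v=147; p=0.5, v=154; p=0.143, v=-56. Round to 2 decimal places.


EU = sum(p_i * v_i)
0.357 * 147 = 52.479
0.5 * 154 = 77.0
0.143 * -56 = -8.008
EU = 52.479 + 77.0 + -8.008
= 121.47


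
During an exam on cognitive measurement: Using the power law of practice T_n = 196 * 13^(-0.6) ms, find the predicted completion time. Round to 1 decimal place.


T_n = 196 * 13^(-0.6)
13^(-0.6) = 0.214602
T_n = 196 * 0.214602
= 42.1 ms


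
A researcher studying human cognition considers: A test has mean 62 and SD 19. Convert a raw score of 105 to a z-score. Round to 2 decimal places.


z = (X - mu) / sigma
= (105 - 62) / 19
= 43 / 19
= 2.26


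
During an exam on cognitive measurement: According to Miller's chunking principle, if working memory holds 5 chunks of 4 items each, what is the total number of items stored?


Total items = chunks * items_per_chunk
= 5 * 4
= 20


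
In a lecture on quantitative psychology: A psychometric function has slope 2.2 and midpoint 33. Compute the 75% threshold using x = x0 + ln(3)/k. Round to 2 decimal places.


At P = 0.75: 0.75 = 1/(1 + e^(-k*(x-x0)))
Solving: e^(-k*(x-x0)) = 1/3
x = x0 + ln(3)/k
ln(3) = 1.0986
x = 33 + 1.0986/2.2
= 33 + 0.4994
= 33.50


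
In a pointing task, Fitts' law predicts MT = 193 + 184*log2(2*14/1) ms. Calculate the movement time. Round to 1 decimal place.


MT = 193 + 184 * log2(2*14/1)
2D/W = 28.0
log2(28.0) = 4.8074
MT = 193 + 184 * 4.8074
= 1077.6 ms


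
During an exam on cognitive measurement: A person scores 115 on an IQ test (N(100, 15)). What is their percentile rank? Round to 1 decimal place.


z = (IQ - mean) / SD
z = (115 - 100) / 15 = 1.0
Percentile = Phi(1.0) * 100
Phi(1.0) = 0.841345
= 84.1


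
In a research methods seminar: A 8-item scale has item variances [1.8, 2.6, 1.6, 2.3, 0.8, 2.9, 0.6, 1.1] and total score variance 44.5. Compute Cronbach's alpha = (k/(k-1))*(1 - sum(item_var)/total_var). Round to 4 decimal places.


alpha = (k/(k-1)) * (1 - sum(s_i^2)/s_total^2)
sum(item variances) = 13.7
k/(k-1) = 8/7 = 1.142857
1 - 13.7/44.5 = 1 - 0.307865 = 0.692135
alpha = 1.142857 * 0.692135
= 0.7910


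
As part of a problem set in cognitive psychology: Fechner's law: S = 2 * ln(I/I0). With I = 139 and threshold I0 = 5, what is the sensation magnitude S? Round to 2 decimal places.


S = 2 * ln(139/5)
I/I0 = 27.8
ln(27.8) = 3.325
S = 2 * 3.325
= 6.65


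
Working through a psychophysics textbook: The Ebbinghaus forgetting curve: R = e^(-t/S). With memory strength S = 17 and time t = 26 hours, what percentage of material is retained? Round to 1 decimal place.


R = e^(-t/S)
-t/S = -26/17 = -1.529412
R = e^(-1.529412) = 0.216663
Percentage = 0.216663 * 100
= 21.7


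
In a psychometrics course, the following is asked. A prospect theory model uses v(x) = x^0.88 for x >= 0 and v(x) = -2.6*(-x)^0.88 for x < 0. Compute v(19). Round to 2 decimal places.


Since x = 19 >= 0, use v(x) = x^0.88
19^0.88 = 13.3445
v(19) = 13.34


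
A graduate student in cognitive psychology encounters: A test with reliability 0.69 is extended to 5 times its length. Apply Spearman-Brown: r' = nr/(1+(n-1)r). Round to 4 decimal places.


r_new = n*r / (1 + (n-1)*r)
Numerator = 5 * 0.69 = 3.45
Denominator = 1 + 4 * 0.69 = 3.76
r_new = 3.45 / 3.76
= 0.9176


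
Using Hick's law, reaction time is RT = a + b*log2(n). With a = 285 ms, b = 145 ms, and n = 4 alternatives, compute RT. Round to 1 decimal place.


RT = 285 + 145 * log2(4)
log2(4) = 2.0
RT = 285 + 145 * 2.0
= 285 + 290.0
= 575.0 ms


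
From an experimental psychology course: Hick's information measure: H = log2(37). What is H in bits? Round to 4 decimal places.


H = log2(n)
H = log2(37)
= 5.2095


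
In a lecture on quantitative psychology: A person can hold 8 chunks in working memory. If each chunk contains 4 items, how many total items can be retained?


Total items = chunks * items_per_chunk
= 8 * 4
= 32


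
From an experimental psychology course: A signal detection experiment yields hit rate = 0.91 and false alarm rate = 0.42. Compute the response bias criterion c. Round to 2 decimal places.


c = -0.5 * (z(HR) + z(FAR))
z(0.91) = 1.3408
z(0.42) = -0.2019
c = -0.5 * (1.3408 + -0.2019)
= -0.5 * 1.1389
= -0.57


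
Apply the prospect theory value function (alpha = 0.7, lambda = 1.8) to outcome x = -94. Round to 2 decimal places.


Since x = -94 < 0, use v(x) = -lambda*(-x)^alpha
(-x) = 94
94^0.7 = 24.0541
v(-94) = -1.8 * 24.0541
= -43.30


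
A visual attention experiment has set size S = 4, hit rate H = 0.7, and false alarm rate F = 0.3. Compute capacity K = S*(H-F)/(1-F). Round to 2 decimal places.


K = S * (H - F) / (1 - F)
H - F = 0.4
1 - F = 0.7
K = 4 * 0.4 / 0.7
= 2.29


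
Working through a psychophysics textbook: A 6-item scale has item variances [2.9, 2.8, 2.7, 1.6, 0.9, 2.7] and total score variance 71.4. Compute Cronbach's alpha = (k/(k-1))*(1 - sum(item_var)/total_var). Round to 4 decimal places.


alpha = (k/(k-1)) * (1 - sum(s_i^2)/s_total^2)
sum(item variances) = 13.6
k/(k-1) = 6/5 = 1.2
1 - 13.6/71.4 = 1 - 0.190476 = 0.809524
alpha = 1.2 * 0.809524
= 0.9714


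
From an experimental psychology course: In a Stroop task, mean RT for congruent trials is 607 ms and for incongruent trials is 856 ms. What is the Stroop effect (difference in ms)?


Stroop effect = RT(incongruent) - RT(congruent)
= 856 - 607
= 249 ms


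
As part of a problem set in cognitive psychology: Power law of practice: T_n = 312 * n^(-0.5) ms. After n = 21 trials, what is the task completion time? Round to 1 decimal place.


T_n = 312 * 21^(-0.5)
21^(-0.5) = 0.218218
T_n = 312 * 0.218218
= 68.1 ms


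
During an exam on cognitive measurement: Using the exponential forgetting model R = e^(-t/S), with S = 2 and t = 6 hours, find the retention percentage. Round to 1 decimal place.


R = e^(-t/S)
-t/S = -6/2 = -3.0
R = e^(-3.0) = 0.049787
Percentage = 0.049787 * 100
= 5.0


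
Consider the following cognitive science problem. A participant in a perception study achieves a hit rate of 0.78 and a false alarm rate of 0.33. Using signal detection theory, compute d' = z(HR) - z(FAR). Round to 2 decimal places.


d' = z(HR) - z(FAR)
z(0.78) = 0.7722
z(0.33) = -0.4399
d' = 0.7722 - -0.4399
= 1.21


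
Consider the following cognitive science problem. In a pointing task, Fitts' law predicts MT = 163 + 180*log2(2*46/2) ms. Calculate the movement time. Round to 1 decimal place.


MT = 163 + 180 * log2(2*46/2)
2D/W = 46.0
log2(46.0) = 5.5236
MT = 163 + 180 * 5.5236
= 1157.2 ms


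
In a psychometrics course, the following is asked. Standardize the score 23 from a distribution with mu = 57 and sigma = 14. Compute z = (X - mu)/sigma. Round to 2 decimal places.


z = (X - mu) / sigma
= (23 - 57) / 14
= -34 / 14
= -2.43


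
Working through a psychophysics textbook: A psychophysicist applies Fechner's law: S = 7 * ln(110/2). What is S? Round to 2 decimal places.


S = 7 * ln(110/2)
I/I0 = 55.0
ln(55.0) = 4.0073
S = 7 * 4.0073
= 28.05


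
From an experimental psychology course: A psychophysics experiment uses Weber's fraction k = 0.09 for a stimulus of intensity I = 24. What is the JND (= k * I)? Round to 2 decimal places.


JND = k * I
JND = 0.09 * 24
= 2.16


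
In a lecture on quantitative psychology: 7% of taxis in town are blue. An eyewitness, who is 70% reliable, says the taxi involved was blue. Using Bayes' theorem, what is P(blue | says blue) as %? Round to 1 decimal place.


P(blue | says blue) = P(says blue | blue)*P(blue) / [P(says blue | blue)*P(blue) + P(says blue | not blue)*P(not blue)]
Numerator = 0.7 * 0.07 = 0.049
False identification = 0.3 * 0.93 = 0.279
P = 0.049 / (0.049 + 0.279)
= 0.049 / 0.328
As percentage = 14.9


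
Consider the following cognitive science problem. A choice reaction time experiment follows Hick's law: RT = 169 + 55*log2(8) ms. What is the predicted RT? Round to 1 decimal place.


RT = 169 + 55 * log2(8)
log2(8) = 3.0
RT = 169 + 55 * 3.0
= 169 + 165.0
= 334.0 ms


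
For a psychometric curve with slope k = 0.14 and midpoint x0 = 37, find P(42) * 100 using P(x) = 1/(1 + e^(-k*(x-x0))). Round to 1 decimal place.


P(x) = 1/(1 + e^(-0.14*(42 - 37)))
Exponent = -0.14 * 5 = -0.7
e^(-0.7) = 0.496585
P = 1/(1 + 0.496585) = 0.668188
Percentage = 66.8


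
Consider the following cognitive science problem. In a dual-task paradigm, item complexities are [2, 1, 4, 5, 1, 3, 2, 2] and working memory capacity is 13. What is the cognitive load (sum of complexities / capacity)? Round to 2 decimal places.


Total complexity = 2 + 1 + 4 + 5 + 1 + 3 + 2 + 2 = 20
Load = total / capacity = 20 / 13
= 1.54


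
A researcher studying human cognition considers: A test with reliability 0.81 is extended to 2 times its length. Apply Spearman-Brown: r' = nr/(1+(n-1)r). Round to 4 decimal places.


r_new = n*r / (1 + (n-1)*r)
Numerator = 2 * 0.81 = 1.62
Denominator = 1 + 1 * 0.81 = 1.81
r_new = 1.62 / 1.81
= 0.8950


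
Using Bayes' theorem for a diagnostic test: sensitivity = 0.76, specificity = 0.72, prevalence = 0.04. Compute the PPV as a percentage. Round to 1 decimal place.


PPV = (sens * prev) / (sens * prev + (1-spec) * (1-prev))
Numerator = 0.76 * 0.04 = 0.0304
P(positive and no disease) = (1 - spec) * (1 - prev) = (1 - 0.72) * (1 - 0.04) = 0.2688
Denominator = 0.0304 + 0.2688 = 0.2992
PPV = 0.0304 / 0.2992 = 0.101604
As percentage = 10.2


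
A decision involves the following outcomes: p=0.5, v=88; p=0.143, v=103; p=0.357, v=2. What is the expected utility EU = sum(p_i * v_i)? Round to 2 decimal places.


EU = sum(p_i * v_i)
0.5 * 88 = 44.0
0.143 * 103 = 14.729
0.357 * 2 = 0.714
EU = 44.0 + 14.729 + 0.714
= 59.44


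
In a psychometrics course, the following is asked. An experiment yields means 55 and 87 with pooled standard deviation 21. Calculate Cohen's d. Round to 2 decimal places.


Cohen's d = (M1 - M2) / S_pooled
= (55 - 87) / 21
= -32 / 21
= -1.52


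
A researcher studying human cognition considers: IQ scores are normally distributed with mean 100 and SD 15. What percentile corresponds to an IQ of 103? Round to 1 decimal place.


z = (IQ - mean) / SD
z = (103 - 100) / 15 = 0.2
Percentile = Phi(0.2) * 100
Phi(0.2) = 0.57926
= 57.9


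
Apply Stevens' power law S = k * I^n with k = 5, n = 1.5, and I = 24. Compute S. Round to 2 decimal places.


S = 5 * 24^1.5
24^1.5 = 117.5755
S = 5 * 117.5755
= 587.88


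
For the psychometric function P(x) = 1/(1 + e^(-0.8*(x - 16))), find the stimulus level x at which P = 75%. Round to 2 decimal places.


At P = 0.75: 0.75 = 1/(1 + e^(-k*(x-x0)))
Solving: e^(-k*(x-x0)) = 1/3
x = x0 + ln(3)/k
ln(3) = 1.0986
x = 16 + 1.0986/0.8
= 16 + 1.3732
= 17.37


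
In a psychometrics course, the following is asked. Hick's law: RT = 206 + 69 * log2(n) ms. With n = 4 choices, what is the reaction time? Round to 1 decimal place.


RT = 206 + 69 * log2(4)
log2(4) = 2.0
RT = 206 + 69 * 2.0
= 206 + 138.0
= 344.0 ms


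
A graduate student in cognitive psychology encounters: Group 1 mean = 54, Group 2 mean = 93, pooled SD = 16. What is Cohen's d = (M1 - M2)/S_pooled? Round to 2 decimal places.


Cohen's d = (M1 - M2) / S_pooled
= (54 - 93) / 16
= -39 / 16
= -2.44


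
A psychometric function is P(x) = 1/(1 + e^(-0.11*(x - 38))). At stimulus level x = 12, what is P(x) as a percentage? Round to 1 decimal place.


P(x) = 1/(1 + e^(-0.11*(12 - 38)))
Exponent = -0.11 * -26 = 2.86
e^(2.86) = 17.461527
P = 1/(1 + 17.461527) = 0.054167
Percentage = 5.4


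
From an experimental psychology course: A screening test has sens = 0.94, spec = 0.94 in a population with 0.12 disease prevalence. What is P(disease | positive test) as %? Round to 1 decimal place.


PPV = (sens * prev) / (sens * prev + (1-spec) * (1-prev))
Numerator = 0.94 * 0.12 = 0.1128
P(positive and no disease) = (1 - spec) * (1 - prev) = (1 - 0.94) * (1 - 0.12) = 0.0528
Denominator = 0.1128 + 0.0528 = 0.1656
PPV = 0.1128 / 0.1656 = 0.681159
As percentage = 68.1


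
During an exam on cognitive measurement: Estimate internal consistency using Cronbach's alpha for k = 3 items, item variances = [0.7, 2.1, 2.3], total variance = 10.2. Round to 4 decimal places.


alpha = (k/(k-1)) * (1 - sum(s_i^2)/s_total^2)
sum(item variances) = 5.1
k/(k-1) = 3/2 = 1.5
1 - 5.1/10.2 = 1 - 0.5 = 0.5
alpha = 1.5 * 0.5
= 0.7500


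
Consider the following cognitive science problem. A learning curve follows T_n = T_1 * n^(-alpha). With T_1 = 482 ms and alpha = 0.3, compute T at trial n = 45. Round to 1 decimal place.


T_n = 482 * 45^(-0.3)
45^(-0.3) = 0.31918
T_n = 482 * 0.31918
= 153.8 ms


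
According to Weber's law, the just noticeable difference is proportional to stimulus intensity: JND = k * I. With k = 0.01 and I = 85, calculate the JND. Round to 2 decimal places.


JND = k * I
JND = 0.01 * 85
= 0.85


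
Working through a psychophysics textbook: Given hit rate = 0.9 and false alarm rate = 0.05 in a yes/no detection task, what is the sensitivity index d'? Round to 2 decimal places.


d' = z(HR) - z(FAR)
z(0.9) = 1.2816
z(0.05) = -1.6449
d' = 1.2816 - -1.6449
= 2.93


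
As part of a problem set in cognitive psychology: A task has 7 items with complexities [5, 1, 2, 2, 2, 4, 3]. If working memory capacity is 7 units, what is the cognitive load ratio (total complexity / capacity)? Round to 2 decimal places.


Total complexity = 5 + 1 + 2 + 2 + 2 + 4 + 3 = 19
Load = total / capacity = 19 / 7
= 2.71


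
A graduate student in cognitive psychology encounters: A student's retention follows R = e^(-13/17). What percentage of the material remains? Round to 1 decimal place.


R = e^(-t/S)
-t/S = -13/17 = -0.764706
R = e^(-0.764706) = 0.465471
Percentage = 0.465471 * 100
= 46.5


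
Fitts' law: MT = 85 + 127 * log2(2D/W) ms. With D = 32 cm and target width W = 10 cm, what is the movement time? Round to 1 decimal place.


MT = 85 + 127 * log2(2*32/10)
2D/W = 6.4
log2(6.4) = 2.6781
MT = 85 + 127 * 2.6781
= 425.1 ms


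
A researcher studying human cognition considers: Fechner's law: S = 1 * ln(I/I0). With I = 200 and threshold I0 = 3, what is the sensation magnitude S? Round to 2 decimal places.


S = 1 * ln(200/3)
I/I0 = 66.666667
ln(66.666667) = 4.1997
S = 1 * 4.1997
= 4.20


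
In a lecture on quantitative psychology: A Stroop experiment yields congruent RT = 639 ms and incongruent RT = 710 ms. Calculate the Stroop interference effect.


Stroop effect = RT(incongruent) - RT(congruent)
= 710 - 639
= 71 ms


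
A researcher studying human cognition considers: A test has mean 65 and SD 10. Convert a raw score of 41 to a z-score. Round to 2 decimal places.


z = (X - mu) / sigma
= (41 - 65) / 10
= -24 / 10
= -2.40


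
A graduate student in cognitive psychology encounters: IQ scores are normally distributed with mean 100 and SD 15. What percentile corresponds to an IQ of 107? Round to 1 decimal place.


z = (IQ - mean) / SD
z = (107 - 100) / 15 = 0.4667
Percentile = Phi(0.4667) * 100
Phi(0.4667) = 0.679643
= 68.0


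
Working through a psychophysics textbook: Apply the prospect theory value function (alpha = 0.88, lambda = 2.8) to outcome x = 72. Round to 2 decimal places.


Since x = 72 >= 0, use v(x) = x^0.88
72^0.88 = 43.0976
v(72) = 43.10


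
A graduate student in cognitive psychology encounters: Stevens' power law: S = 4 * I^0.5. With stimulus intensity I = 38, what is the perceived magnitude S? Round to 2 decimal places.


S = 4 * 38^0.5
38^0.5 = 6.1644
S = 4 * 6.1644
= 24.66


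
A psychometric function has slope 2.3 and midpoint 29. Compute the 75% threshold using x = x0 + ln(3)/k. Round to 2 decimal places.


At P = 0.75: 0.75 = 1/(1 + e^(-k*(x-x0)))
Solving: e^(-k*(x-x0)) = 1/3
x = x0 + ln(3)/k
ln(3) = 1.0986
x = 29 + 1.0986/2.3
= 29 + 0.4777
= 29.48


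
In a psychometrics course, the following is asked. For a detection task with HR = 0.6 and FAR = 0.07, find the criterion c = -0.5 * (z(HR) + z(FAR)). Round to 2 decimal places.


c = -0.5 * (z(HR) + z(FAR))
z(0.6) = 0.2533
z(0.07) = -1.4758
c = -0.5 * (0.2533 + -1.4758)
= -0.5 * -1.2225
= 0.61


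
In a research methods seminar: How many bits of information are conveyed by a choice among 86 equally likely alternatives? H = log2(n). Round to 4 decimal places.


H = log2(n)
H = log2(86)
= 6.4263


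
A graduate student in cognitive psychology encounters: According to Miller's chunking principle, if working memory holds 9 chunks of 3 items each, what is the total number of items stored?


Total items = chunks * items_per_chunk
= 9 * 3
= 27


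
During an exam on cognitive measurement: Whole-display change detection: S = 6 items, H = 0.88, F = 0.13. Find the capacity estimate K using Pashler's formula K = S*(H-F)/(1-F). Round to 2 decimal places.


K = S * (H - F) / (1 - F)
H - F = 0.75
1 - F = 0.87
K = 6 * 0.75 / 0.87
= 5.17


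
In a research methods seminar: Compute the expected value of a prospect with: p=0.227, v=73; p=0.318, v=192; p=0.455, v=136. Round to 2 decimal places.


EU = sum(p_i * v_i)
0.227 * 73 = 16.571
0.318 * 192 = 61.056
0.455 * 136 = 61.88
EU = 16.571 + 61.056 + 61.88
= 139.51


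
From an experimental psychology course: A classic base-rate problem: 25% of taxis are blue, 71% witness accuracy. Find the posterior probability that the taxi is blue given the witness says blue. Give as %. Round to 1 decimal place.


P(blue | says blue) = P(says blue | blue)*P(blue) / [P(says blue | blue)*P(blue) + P(says blue | not blue)*P(not blue)]
Numerator = 0.71 * 0.25 = 0.1775
False identification = 0.29 * 0.75 = 0.2175
P = 0.1775 / (0.1775 + 0.2175)
= 0.1775 / 0.395
As percentage = 44.9


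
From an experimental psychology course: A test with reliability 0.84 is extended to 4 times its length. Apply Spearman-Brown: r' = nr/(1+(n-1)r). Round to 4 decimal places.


r_new = n*r / (1 + (n-1)*r)
Numerator = 4 * 0.84 = 3.36
Denominator = 1 + 3 * 0.84 = 3.52
r_new = 3.36 / 3.52
= 0.9545


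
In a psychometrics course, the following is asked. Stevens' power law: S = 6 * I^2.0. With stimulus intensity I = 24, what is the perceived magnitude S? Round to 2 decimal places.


S = 6 * 24^2.0
24^2.0 = 576.0
S = 6 * 576.0
= 3456.00


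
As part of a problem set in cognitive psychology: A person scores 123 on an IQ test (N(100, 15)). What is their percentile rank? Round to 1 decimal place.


z = (IQ - mean) / SD
z = (123 - 100) / 15 = 1.5333
Percentile = Phi(1.5333) * 100
Phi(1.5333) = 0.937399
= 93.7


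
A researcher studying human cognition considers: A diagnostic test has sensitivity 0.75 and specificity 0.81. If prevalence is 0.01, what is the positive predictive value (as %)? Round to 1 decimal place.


PPV = (sens * prev) / (sens * prev + (1-spec) * (1-prev))
Numerator = 0.75 * 0.01 = 0.0075
P(positive and no disease) = (1 - spec) * (1 - prev) = (1 - 0.81) * (1 - 0.01) = 0.1881
Denominator = 0.0075 + 0.1881 = 0.1956
PPV = 0.0075 / 0.1956 = 0.038344
As percentage = 3.8


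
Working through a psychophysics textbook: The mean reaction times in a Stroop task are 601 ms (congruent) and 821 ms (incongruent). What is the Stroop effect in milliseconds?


Stroop effect = RT(incongruent) - RT(congruent)
= 821 - 601
= 220 ms


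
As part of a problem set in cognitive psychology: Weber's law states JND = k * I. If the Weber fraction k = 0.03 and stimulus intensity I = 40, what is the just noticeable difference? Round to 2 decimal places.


JND = k * I
JND = 0.03 * 40
= 1.20


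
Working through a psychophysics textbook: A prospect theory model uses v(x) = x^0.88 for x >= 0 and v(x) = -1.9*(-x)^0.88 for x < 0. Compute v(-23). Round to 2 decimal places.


Since x = -23 < 0, use v(x) = -lambda*(-x)^alpha
(-x) = 23
23^0.88 = 15.7878
v(-23) = -1.9 * 15.7878
= -30.00


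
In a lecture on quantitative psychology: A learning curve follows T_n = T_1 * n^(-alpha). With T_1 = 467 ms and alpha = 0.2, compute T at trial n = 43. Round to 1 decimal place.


T_n = 467 * 43^(-0.2)
43^(-0.2) = 0.47131
T_n = 467 * 0.47131
= 220.1 ms


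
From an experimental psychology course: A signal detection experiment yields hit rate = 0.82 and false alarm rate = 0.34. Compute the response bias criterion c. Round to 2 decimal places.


c = -0.5 * (z(HR) + z(FAR))
z(0.82) = 0.9154
z(0.34) = -0.4125
c = -0.5 * (0.9154 + -0.4125)
= -0.5 * 0.5029
= -0.25


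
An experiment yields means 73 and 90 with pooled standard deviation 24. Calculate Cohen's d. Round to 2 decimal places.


Cohen's d = (M1 - M2) / S_pooled
= (73 - 90) / 24
= -17 / 24
= -0.71


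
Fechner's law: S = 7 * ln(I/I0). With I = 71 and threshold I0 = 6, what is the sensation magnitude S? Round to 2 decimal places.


S = 7 * ln(71/6)
I/I0 = 11.833333
ln(11.833333) = 2.4709
S = 7 * 2.4709
= 17.30


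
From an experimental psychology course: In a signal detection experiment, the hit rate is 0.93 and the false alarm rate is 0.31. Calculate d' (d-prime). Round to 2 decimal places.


d' = z(HR) - z(FAR)
z(0.93) = 1.4758
z(0.31) = -0.4959
d' = 1.4758 - -0.4959
= 1.97


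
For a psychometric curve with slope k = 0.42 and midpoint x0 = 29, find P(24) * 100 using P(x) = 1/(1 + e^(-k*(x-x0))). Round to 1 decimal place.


P(x) = 1/(1 + e^(-0.42*(24 - 29)))
Exponent = -0.42 * -5 = 2.1
e^(2.1) = 8.16617
P = 1/(1 + 8.16617) = 0.109097
Percentage = 10.9


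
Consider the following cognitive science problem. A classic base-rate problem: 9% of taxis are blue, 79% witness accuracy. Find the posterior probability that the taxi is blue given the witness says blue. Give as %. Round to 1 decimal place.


P(blue | says blue) = P(says blue | blue)*P(blue) / [P(says blue | blue)*P(blue) + P(says blue | not blue)*P(not blue)]
Numerator = 0.79 * 0.09 = 0.0711
False identification = 0.21 * 0.91 = 0.1911
P = 0.0711 / (0.0711 + 0.1911)
= 0.0711 / 0.2622
As percentage = 27.1


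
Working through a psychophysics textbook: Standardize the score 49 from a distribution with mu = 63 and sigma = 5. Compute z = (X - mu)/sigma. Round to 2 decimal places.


z = (X - mu) / sigma
= (49 - 63) / 5
= -14 / 5
= -2.80


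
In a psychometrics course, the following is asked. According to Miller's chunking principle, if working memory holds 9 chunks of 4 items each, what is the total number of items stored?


Total items = chunks * items_per_chunk
= 9 * 4
= 36


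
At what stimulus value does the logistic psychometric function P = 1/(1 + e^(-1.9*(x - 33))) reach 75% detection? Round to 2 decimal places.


At P = 0.75: 0.75 = 1/(1 + e^(-k*(x-x0)))
Solving: e^(-k*(x-x0)) = 1/3
x = x0 + ln(3)/k
ln(3) = 1.0986
x = 33 + 1.0986/1.9
= 33 + 0.5782
= 33.58


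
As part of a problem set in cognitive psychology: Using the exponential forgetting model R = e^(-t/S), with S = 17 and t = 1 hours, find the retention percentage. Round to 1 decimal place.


R = e^(-t/S)
-t/S = -1/17 = -0.058824
R = e^(-0.058824) = 0.942873
Percentage = 0.942873 * 100
= 94.3


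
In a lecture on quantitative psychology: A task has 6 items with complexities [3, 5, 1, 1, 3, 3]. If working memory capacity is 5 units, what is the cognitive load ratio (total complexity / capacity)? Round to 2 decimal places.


Total complexity = 3 + 5 + 1 + 1 + 3 + 3 = 16
Load = total / capacity = 16 / 5
= 3.20


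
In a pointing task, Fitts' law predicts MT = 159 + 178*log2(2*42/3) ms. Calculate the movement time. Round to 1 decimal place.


MT = 159 + 178 * log2(2*42/3)
2D/W = 28.0
log2(28.0) = 4.8074
MT = 159 + 178 * 4.8074
= 1014.7 ms


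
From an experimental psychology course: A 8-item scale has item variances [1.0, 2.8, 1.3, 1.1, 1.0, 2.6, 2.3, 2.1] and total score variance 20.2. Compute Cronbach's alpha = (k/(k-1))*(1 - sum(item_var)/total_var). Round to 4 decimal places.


alpha = (k/(k-1)) * (1 - sum(s_i^2)/s_total^2)
sum(item variances) = 14.2
k/(k-1) = 8/7 = 1.142857
1 - 14.2/20.2 = 1 - 0.70297 = 0.29703
alpha = 1.142857 * 0.29703
= 0.3395


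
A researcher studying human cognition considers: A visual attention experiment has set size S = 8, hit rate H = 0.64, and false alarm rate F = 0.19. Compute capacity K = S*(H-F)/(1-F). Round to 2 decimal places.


K = S * (H - F) / (1 - F)
H - F = 0.45
1 - F = 0.81
K = 8 * 0.45 / 0.81
= 4.44


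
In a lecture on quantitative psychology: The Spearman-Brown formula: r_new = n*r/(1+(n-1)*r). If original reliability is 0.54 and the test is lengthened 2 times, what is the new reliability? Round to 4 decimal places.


r_new = n*r / (1 + (n-1)*r)
Numerator = 2 * 0.54 = 1.08
Denominator = 1 + 1 * 0.54 = 1.54
r_new = 1.08 / 1.54
= 0.7013


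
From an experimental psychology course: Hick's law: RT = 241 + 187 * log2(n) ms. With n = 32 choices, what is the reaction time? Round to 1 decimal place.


RT = 241 + 187 * log2(32)
log2(32) = 5.0
RT = 241 + 187 * 5.0
= 241 + 935.0
= 1176.0 ms


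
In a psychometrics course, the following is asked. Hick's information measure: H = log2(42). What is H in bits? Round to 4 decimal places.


H = log2(n)
H = log2(42)
= 5.3923


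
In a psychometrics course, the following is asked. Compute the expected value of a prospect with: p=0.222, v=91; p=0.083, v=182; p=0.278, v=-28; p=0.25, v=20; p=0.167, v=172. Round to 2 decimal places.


EU = sum(p_i * v_i)
0.222 * 91 = 20.202
0.083 * 182 = 15.106
0.278 * -28 = -7.784
0.25 * 20 = 5.0
0.167 * 172 = 28.724
EU = 20.202 + 15.106 + -7.784 + 5.0 + 28.724
= 61.25


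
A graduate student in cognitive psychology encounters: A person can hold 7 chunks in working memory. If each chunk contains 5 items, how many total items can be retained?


Total items = chunks * items_per_chunk
= 7 * 5
= 35


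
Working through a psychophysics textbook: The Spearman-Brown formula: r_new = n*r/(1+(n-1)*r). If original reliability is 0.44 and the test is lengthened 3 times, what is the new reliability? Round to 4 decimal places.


r_new = n*r / (1 + (n-1)*r)
Numerator = 3 * 0.44 = 1.32
Denominator = 1 + 2 * 0.44 = 1.88
r_new = 1.32 / 1.88
= 0.7021


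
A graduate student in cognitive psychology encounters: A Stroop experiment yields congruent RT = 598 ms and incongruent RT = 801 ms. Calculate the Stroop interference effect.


Stroop effect = RT(incongruent) - RT(congruent)
= 801 - 598
= 203 ms


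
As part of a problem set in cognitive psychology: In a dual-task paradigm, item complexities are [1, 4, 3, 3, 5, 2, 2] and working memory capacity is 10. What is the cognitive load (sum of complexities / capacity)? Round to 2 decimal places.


Total complexity = 1 + 4 + 3 + 3 + 5 + 2 + 2 = 20
Load = total / capacity = 20 / 10
= 2.00


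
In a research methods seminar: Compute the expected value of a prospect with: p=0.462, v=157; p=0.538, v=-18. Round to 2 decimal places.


EU = sum(p_i * v_i)
0.462 * 157 = 72.534
0.538 * -18 = -9.684
EU = 72.534 + -9.684
= 62.85


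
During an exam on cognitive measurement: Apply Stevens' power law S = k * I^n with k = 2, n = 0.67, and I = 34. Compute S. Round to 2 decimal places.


S = 2 * 34^0.67
34^0.67 = 10.6192
S = 2 * 10.6192
= 21.24


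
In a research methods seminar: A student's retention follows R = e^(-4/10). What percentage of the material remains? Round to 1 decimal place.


R = e^(-t/S)
-t/S = -4/10 = -0.4
R = e^(-0.4) = 0.67032
Percentage = 0.67032 * 100
= 67.0


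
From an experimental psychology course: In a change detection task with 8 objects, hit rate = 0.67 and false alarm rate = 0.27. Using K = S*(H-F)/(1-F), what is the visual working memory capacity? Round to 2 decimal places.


K = S * (H - F) / (1 - F)
H - F = 0.4
1 - F = 0.73
K = 8 * 0.4 / 0.73
= 4.38


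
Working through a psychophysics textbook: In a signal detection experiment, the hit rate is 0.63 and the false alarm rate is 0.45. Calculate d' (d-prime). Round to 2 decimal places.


d' = z(HR) - z(FAR)
z(0.63) = 0.3319
z(0.45) = -0.1257
d' = 0.3319 - -0.1257
= 0.46


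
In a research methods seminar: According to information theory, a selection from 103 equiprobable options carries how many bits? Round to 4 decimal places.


H = log2(n)
H = log2(103)
= 6.6865


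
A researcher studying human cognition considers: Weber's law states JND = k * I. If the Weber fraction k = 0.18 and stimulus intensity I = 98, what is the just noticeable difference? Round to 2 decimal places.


JND = k * I
JND = 0.18 * 98
= 17.64


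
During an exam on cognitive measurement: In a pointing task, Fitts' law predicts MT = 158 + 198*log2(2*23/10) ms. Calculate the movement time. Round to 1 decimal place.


MT = 158 + 198 * log2(2*23/10)
2D/W = 4.6
log2(4.6) = 2.2016
MT = 158 + 198 * 2.2016
= 593.9 ms


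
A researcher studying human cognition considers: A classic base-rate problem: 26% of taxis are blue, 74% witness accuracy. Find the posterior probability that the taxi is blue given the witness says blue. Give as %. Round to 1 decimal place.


P(blue | says blue) = P(says blue | blue)*P(blue) / [P(says blue | blue)*P(blue) + P(says blue | not blue)*P(not blue)]
Numerator = 0.74 * 0.26 = 0.1924
False identification = 0.26 * 0.74 = 0.1924
P = 0.1924 / (0.1924 + 0.1924)
= 0.1924 / 0.3848
As percentage = 50.0


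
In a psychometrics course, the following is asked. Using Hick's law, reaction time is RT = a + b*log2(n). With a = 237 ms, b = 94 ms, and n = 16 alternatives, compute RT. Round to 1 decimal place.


RT = 237 + 94 * log2(16)
log2(16) = 4.0
RT = 237 + 94 * 4.0
= 237 + 376.0
= 613.0 ms
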